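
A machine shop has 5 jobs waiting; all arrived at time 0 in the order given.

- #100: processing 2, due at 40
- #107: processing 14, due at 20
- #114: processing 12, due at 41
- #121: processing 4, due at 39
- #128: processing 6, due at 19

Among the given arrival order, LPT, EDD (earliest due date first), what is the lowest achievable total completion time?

FIFO (arrival order): #100 #107 #114 #121 #128.
#100: 0→2
#107: 2→16
#114: 16→28
#121: 28→32
#128: 32→38
Sum = 2+16+28+32+38 = 116.
LPT (decreasing processing time): #107 #114 #128 #121 #100.
#107: 0→14
#114: 14→26
#128: 26→32
#121: 32→36
#100: 36→38
Sum = 14+26+32+36+38 = 146.
EDD (increasing due date): #128 #107 #121 #100 #114.
#128: 0→6
#107: 6→20
#121: 20→24
#100: 24→26
#114: 26→38
Sum = 6+20+24+26+38 = 114.
FIFO 116, LPT 146, EDD 114 → minimum 114.

114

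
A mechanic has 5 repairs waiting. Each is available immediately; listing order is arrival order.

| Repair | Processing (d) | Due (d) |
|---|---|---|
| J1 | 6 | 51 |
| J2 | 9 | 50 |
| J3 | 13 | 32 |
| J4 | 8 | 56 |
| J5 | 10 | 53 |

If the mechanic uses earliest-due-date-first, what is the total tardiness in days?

0

EDD (increasing due date): J3 J2 J1 J5 J4.
J3: 0→13, due 32, tardiness 0
J2: 13→22, due 50, tardiness 0
J1: 22→28, due 51, tardiness 0
J5: 28→38, due 53, tardiness 0
J4: 38→46, due 56, tardiness 0
Sum = 0+0+0+0+0 = 0.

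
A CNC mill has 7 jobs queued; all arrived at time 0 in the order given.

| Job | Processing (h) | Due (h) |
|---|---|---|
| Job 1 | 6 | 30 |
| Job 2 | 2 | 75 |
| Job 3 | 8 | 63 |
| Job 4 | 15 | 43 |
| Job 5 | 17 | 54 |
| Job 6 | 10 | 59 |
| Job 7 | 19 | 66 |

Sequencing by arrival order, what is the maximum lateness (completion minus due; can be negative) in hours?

FIFO (arrival order): Job 1 Job 2 Job 3 Job 4 Job 5 Job 6 Job 7.
Job 1: 0→6, due 30, lateness -24
Job 2: 6→8, due 75, lateness -67
Job 3: 8→16, due 63, lateness -47
Job 4: 16→31, due 43, lateness -12
Job 5: 31→48, due 54, lateness -6
Job 6: 48→58, due 59, lateness -1
Job 7: 58→77, due 66, lateness 11
Maximum = 11.

11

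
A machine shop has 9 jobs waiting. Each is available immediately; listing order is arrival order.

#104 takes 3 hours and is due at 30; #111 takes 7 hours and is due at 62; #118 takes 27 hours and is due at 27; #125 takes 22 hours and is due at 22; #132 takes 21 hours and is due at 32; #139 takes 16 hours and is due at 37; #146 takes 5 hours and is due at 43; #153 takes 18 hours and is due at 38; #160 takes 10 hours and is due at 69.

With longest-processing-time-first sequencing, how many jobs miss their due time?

8

LPT (decreasing processing time): #118 #125 #132 #153 #139 #160 #111 #146 #104.
#118: 0→27, due 27, tardiness 0
#125: 27→49, due 22, tardiness 27
#132: 49→70, due 32, tardiness 38
#153: 70→88, due 38, tardiness 50
#139: 88→104, due 37, tardiness 67
#160: 104→114, due 69, tardiness 45
#111: 114→121, due 62, tardiness 59
#146: 121→126, due 43, tardiness 83
#104: 126→129, due 30, tardiness 99
Late jobs: 8.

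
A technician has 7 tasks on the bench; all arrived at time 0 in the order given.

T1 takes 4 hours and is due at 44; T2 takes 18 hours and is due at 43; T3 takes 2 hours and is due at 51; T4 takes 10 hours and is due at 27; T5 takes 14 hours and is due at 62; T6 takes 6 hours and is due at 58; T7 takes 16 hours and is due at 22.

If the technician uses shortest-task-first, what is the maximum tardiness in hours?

30

SPT (increasing processing time): T3 T1 T6 T4 T5 T7 T2.
T3: 0→2, due 51, tardiness 0
T1: 2→6, due 44, tardiness 0
T6: 6→12, due 58, tardiness 0
T4: 12→22, due 27, tardiness 0
T5: 22→36, due 62, tardiness 0
T7: 36→52, due 22, tardiness 30
T2: 52→70, due 43, tardiness 27
Maximum = 30.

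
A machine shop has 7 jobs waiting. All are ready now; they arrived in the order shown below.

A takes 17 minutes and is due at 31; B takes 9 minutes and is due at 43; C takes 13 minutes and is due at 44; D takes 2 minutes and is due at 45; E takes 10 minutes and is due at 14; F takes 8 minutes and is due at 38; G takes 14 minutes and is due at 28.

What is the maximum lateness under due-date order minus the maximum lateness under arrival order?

EDD (increasing due date): E G A F B C D.
E: 0→10, due 14, lateness -4
G: 10→24, due 28, lateness -4
A: 24→41, due 31, lateness 10
F: 41→49, due 38, lateness 11
B: 49→58, due 43, lateness 15
C: 58→71, due 44, lateness 27
D: 71→73, due 45, lateness 28
Maximum = 28.
FIFO (arrival order): A B C D E F G.
A: 0→17, due 31, lateness -14
B: 17→26, due 43, lateness -17
C: 26→39, due 44, lateness -5
D: 39→41, due 45, lateness -4
E: 41→51, due 14, lateness 37
F: 51→59, due 38, lateness 21
G: 59→73, due 28, lateness 45
Maximum = 45.
Difference = 28 − 45 = -17.

-17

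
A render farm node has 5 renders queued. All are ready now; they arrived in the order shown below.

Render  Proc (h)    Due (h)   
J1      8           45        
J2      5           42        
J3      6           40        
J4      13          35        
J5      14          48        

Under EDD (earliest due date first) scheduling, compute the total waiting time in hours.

88

EDD (increasing due date): J4 J3 J2 J1 J5.
J4: waits 0, runs 0→13
J3: waits 13, runs 13→19
J2: waits 19, runs 19→24
J1: waits 24, runs 24→32
J5: waits 32, runs 32→46
Sum = 0+13+19+24+32 = 88.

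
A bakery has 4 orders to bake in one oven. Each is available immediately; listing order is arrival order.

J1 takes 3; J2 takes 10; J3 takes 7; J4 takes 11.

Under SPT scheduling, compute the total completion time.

SPT (increasing processing time): J1 J3 J2 J4.
J1: 0→3
J3: 3→10
J2: 10→20
J4: 20→31
Sum = 3+10+20+31 = 64.

64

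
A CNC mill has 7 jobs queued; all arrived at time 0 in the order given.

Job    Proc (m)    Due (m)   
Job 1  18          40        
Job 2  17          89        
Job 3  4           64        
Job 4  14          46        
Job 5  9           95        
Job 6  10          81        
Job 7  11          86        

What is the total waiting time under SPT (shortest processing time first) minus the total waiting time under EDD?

-76

SPT (increasing processing time): Job 3 Job 5 Job 6 Job 7 Job 4 Job 2 Job 1.
Job 3: waits 0, runs 0→4
Job 5: waits 4, runs 4→13
Job 6: waits 13, runs 13→23
Job 7: waits 23, runs 23→34
Job 4: waits 34, runs 34→48
Job 2: waits 48, runs 48→65
Job 1: waits 65, runs 65→83
Sum = 0+4+13+23+34+48+65 = 187.
EDD (increasing due date): Job 1 Job 4 Job 3 Job 6 Job 7 Job 2 Job 5.
Job 1: waits 0, runs 0→18
Job 4: waits 18, runs 18→32
Job 3: waits 32, runs 32→36
Job 6: waits 36, runs 36→46
Job 7: waits 46, runs 46→57
Job 2: waits 57, runs 57→74
Job 5: waits 74, runs 74→83
Sum = 0+18+32+36+46+57+74 = 263.
Difference = 187 − 263 = -76.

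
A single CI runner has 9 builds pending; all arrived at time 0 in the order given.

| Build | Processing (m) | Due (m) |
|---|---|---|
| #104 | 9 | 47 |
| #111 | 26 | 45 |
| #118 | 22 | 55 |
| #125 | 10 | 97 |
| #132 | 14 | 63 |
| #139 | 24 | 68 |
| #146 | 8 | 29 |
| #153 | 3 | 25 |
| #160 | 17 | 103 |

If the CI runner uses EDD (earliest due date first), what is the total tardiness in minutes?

EDD (increasing due date): #153 #146 #111 #104 #118 #132 #139 #125 #160.
#153: 0→3, due 25, tardiness 0
#146: 3→11, due 29, tardiness 0
#111: 11→37, due 45, tardiness 0
#104: 37→46, due 47, tardiness 0
#118: 46→68, due 55, tardiness 13
#132: 68→82, due 63, tardiness 19
#139: 82→106, due 68, tardiness 38
#125: 106→116, due 97, tardiness 19
#160: 116→133, due 103, tardiness 30
Sum = 0+0+0+0+13+19+38+19+30 = 119.

119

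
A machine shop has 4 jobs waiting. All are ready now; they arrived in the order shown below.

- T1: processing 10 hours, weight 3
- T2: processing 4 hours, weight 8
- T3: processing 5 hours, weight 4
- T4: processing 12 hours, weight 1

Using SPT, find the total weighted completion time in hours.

SPT (increasing processing time): T2 T3 T1 T4.
T2: finishes 4, weight 8, w·C = 32
T3: finishes 9, weight 4, w·C = 36
T1: finishes 19, weight 3, w·C = 57
T4: finishes 31, weight 1, w·C = 31
Sum = 32+36+57+31 = 156.

156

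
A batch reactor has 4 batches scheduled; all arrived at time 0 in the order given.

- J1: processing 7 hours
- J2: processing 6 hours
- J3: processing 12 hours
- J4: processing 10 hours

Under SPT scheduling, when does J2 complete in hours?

SPT (increasing processing time): J2 J1 J4 J3.
J2: 0→6

6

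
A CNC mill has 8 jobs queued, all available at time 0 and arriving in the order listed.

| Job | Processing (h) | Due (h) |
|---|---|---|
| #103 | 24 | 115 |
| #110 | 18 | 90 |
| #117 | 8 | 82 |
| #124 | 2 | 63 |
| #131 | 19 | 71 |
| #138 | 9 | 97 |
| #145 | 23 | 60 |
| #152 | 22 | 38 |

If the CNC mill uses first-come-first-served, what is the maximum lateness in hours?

FIFO (arrival order): #103 #110 #117 #124 #131 #138 #145 #152.
#103: 0→24, due 115, lateness -91
#110: 24→42, due 90, lateness -48
#117: 42→50, due 82, lateness -32
#124: 50→52, due 63, lateness -11
#131: 52→71, due 71, lateness 0
#138: 71→80, due 97, lateness -17
#145: 80→103, due 60, lateness 43
#152: 103→125, due 38, lateness 87
Maximum = 87.

87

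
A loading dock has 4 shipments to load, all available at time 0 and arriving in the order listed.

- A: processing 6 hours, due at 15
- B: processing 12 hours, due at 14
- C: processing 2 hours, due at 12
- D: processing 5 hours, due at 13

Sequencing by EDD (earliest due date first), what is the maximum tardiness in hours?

EDD (increasing due date): C D B A.
C: 0→2, due 12, tardiness 0
D: 2→7, due 13, tardiness 0
B: 7→19, due 14, tardiness 5
A: 19→25, due 15, tardiness 10
Maximum = 10.

10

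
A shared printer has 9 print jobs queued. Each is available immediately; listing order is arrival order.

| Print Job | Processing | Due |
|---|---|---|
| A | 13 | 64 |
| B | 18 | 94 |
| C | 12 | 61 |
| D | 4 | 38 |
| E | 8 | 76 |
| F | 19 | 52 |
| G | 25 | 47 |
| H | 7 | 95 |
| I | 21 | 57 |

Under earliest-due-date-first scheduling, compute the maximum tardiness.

EDD (increasing due date): D G F I C A E B H.
D: 0→4, due 38, tardiness 0
G: 4→29, due 47, tardiness 0
F: 29→48, due 52, tardiness 0
I: 48→69, due 57, tardiness 12
C: 69→81, due 61, tardiness 20
A: 81→94, due 64, tardiness 30
E: 94→102, due 76, tardiness 26
B: 102→120, due 94, tardiness 26
H: 120→127, due 95, tardiness 32
Maximum = 32.

32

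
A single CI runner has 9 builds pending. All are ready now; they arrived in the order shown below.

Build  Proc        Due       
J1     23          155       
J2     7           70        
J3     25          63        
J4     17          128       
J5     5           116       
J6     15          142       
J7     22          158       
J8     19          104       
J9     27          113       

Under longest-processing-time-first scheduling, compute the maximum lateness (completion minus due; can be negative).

85

LPT (decreasing processing time): J9 J3 J1 J7 J8 J4 J6 J2 J5.
J9: 0→27, due 113, lateness -86
J3: 27→52, due 63, lateness -11
J1: 52→75, due 155, lateness -80
J7: 75→97, due 158, lateness -61
J8: 97→116, due 104, lateness 12
J4: 116→133, due 128, lateness 5
J6: 133→148, due 142, lateness 6
J2: 148→155, due 70, lateness 85
J5: 155→160, due 116, lateness 44
Maximum = 85.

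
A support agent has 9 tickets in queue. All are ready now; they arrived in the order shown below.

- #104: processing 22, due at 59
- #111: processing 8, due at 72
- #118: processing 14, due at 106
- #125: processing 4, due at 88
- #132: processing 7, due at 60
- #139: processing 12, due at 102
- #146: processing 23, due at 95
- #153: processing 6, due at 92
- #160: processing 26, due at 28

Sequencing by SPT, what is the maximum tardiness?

SPT (increasing processing time): #125 #153 #132 #111 #139 #118 #104 #146 #160.
#125: 0→4, due 88, tardiness 0
#153: 4→10, due 92, tardiness 0
#132: 10→17, due 60, tardiness 0
#111: 17→25, due 72, tardiness 0
#139: 25→37, due 102, tardiness 0
#118: 37→51, due 106, tardiness 0
#104: 51→73, due 59, tardiness 14
#146: 73→96, due 95, tardiness 1
#160: 96→122, due 28, tardiness 94
Maximum = 94.

94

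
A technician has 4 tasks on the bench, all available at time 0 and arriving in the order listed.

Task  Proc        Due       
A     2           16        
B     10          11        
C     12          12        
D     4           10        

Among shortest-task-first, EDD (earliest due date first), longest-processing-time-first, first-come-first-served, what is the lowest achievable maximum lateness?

14

SPT (increasing processing time): A D B C.
A: 0→2, due 16, lateness -14
D: 2→6, due 10, lateness -4
B: 6→16, due 11, lateness 5
C: 16→28, due 12, lateness 16
Maximum = 16.
EDD (increasing due date): D B C A.
D: 0→4, due 10, lateness -6
B: 4→14, due 11, lateness 3
C: 14→26, due 12, lateness 14
A: 26→28, due 16, lateness 12
Maximum = 14.
LPT (decreasing processing time): C B D A.
C: 0→12, due 12, lateness 0
B: 12→22, due 11, lateness 11
D: 22→26, due 10, lateness 16
A: 26→28, due 16, lateness 12
Maximum = 16.
FIFO (arrival order): A B C D.
A: 0→2, due 16, lateness -14
B: 2→12, due 11, lateness 1
C: 12→24, due 12, lateness 12
D: 24→28, due 10, lateness 18
Maximum = 18.
SPT 16, EDD 14, LPT 16, FIFO 18 → minimum 14.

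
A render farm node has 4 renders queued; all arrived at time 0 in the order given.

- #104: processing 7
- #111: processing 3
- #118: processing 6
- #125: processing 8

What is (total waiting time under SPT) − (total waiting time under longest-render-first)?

-16

SPT (increasing processing time): #111 #118 #104 #125.
#111: waits 0, runs 0→3
#118: waits 3, runs 3→9
#104: waits 9, runs 9→16
#125: waits 16, runs 16→24
Sum = 0+3+9+16 = 28.
LPT (decreasing processing time): #125 #104 #118 #111.
#125: waits 0, runs 0→8
#104: waits 8, runs 8→15
#118: waits 15, runs 15→21
#111: waits 21, runs 21→24
Sum = 0+8+15+21 = 44.
Difference = 28 − 44 = -16.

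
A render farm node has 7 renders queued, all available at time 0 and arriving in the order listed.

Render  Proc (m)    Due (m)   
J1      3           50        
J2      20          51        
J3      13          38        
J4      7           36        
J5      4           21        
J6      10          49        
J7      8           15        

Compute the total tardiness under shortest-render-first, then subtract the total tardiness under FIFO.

SPT (increasing processing time): J1 J5 J4 J7 J6 J3 J2.
J1: 0→3, due 50, tardiness 0
J5: 3→7, due 21, tardiness 0
J4: 7→14, due 36, tardiness 0
J7: 14→22, due 15, tardiness 7
J6: 22→32, due 49, tardiness 0
J3: 32→45, due 38, tardiness 7
J2: 45→65, due 51, tardiness 14
Sum = 0+0+0+7+0+7+14 = 28.
FIFO (arrival order): J1 J2 J3 J4 J5 J6 J7.
J1: 0→3, due 50, tardiness 0
J2: 3→23, due 51, tardiness 0
J3: 23→36, due 38, tardiness 0
J4: 36→43, due 36, tardiness 7
J5: 43→47, due 21, tardiness 26
J6: 47→57, due 49, tardiness 8
J7: 57→65, due 15, tardiness 50
Sum = 0+0+0+7+26+8+50 = 91.
Difference = 28 − 91 = -63.

-63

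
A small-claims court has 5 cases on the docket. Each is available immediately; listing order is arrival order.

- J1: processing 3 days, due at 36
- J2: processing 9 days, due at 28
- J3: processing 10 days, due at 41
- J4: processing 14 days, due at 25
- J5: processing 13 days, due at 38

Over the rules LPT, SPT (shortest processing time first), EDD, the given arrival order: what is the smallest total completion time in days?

121

LPT (decreasing processing time): J4 J5 J3 J2 J1.
J4: 0→14
J5: 14→27
J3: 27→37
J2: 37→46
J1: 46→49
Sum = 14+27+37+46+49 = 173.
SPT (increasing processing time): J1 J2 J3 J5 J4.
J1: 0→3
J2: 3→12
J3: 12→22
J5: 22→35
J4: 35→49
Sum = 3+12+22+35+49 = 121.
EDD (increasing due date): J4 J2 J1 J5 J3.
J4: 0→14
J2: 14→23
J1: 23→26
J5: 26→39
J3: 39→49
Sum = 14+23+26+39+49 = 151.
FIFO (arrival order): J1 J2 J3 J4 J5.
J1: 0→3
J2: 3→12
J3: 12→22
J4: 22→36
J5: 36→49
Sum = 3+12+22+36+49 = 122.
LPT 173, SPT 121, EDD 151, FIFO 122 → minimum 121.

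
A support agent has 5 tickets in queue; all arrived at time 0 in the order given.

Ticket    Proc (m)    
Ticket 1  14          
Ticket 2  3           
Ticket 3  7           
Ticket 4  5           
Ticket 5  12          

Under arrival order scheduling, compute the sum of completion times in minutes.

125

FIFO (arrival order): Ticket 1 Ticket 2 Ticket 3 Ticket 4 Ticket 5.
Ticket 1: 0→14
Ticket 2: 14→17
Ticket 3: 17→24
Ticket 4: 24→29
Ticket 5: 29→41
Sum = 14+17+24+29+41 = 125.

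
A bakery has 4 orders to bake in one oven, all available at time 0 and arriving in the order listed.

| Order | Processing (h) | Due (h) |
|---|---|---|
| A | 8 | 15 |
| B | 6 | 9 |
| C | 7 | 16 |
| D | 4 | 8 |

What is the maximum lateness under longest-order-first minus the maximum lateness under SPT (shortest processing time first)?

LPT (decreasing processing time): A C B D.
A: 0→8, due 15, lateness -7
C: 8→15, due 16, lateness -1
B: 15→21, due 9, lateness 12
D: 21→25, due 8, lateness 17
Maximum = 17.
SPT (increasing processing time): D B C A.
D: 0→4, due 8, lateness -4
B: 4→10, due 9, lateness 1
C: 10→17, due 16, lateness 1
A: 17→25, due 15, lateness 10
Maximum = 10.
Difference = 17 − 10 = 7.

7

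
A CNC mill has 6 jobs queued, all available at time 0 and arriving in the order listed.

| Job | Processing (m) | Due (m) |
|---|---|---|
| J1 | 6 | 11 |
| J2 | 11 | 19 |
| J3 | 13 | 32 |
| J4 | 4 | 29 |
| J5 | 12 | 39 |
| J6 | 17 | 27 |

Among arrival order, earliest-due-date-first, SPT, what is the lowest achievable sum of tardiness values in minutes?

48

FIFO (arrival order): J1 J2 J3 J4 J5 J6.
J1: 0→6, due 11, tardiness 0
J2: 6→17, due 19, tardiness 0
J3: 17→30, due 32, tardiness 0
J4: 30→34, due 29, tardiness 5
J5: 34→46, due 39, tardiness 7
J6: 46→63, due 27, tardiness 36
Sum = 0+0+0+5+7+36 = 48.
EDD (increasing due date): J1 J2 J6 J4 J3 J5.
J1: 0→6, due 11, tardiness 0
J2: 6→17, due 19, tardiness 0
J6: 17→34, due 27, tardiness 7
J4: 34→38, due 29, tardiness 9
J3: 38→51, due 32, tardiness 19
J5: 51→63, due 39, tardiness 24
Sum = 0+0+7+9+19+24 = 59.
SPT (increasing processing time): J4 J1 J2 J5 J3 J6.
J4: 0→4, due 29, tardiness 0
J1: 4→10, due 11, tardiness 0
J2: 10→21, due 19, tardiness 2
J5: 21→33, due 39, tardiness 0
J3: 33→46, due 32, tardiness 14
J6: 46→63, due 27, tardiness 36
Sum = 0+0+2+0+14+36 = 52.
FIFO 48, EDD 59, SPT 52 → minimum 48.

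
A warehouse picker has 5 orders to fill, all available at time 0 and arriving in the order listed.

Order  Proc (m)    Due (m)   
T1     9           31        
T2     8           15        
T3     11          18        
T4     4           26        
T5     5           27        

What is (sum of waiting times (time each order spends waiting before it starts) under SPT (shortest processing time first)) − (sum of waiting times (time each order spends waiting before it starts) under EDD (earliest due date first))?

SPT (increasing processing time): T4 T5 T2 T1 T3.
T4: waits 0, runs 0→4
T5: waits 4, runs 4→9
T2: waits 9, runs 9→17
T1: waits 17, runs 17→26
T3: waits 26, runs 26→37
Sum = 0+4+9+17+26 = 56.
EDD (increasing due date): T2 T3 T4 T5 T1.
T2: waits 0, runs 0→8
T3: waits 8, runs 8→19
T4: waits 19, runs 19→23
T5: waits 23, runs 23→28
T1: waits 28, runs 28→37
Sum = 0+8+19+23+28 = 78.
Difference = 56 − 78 = -22.

-22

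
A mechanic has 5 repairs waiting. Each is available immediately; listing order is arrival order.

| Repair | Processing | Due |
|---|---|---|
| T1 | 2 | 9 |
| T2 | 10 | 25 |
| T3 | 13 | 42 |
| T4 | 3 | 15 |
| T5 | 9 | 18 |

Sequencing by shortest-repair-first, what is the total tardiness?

SPT (increasing processing time): T1 T4 T5 T2 T3.
T1: 0→2, due 9, tardiness 0
T4: 2→5, due 15, tardiness 0
T5: 5→14, due 18, tardiness 0
T2: 14→24, due 25, tardiness 0
T3: 24→37, due 42, tardiness 0
Sum = 0+0+0+0+0 = 0.

0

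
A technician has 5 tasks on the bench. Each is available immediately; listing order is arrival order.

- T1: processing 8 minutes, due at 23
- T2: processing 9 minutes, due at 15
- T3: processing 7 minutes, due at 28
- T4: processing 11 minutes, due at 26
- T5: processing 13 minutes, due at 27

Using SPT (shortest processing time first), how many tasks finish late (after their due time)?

SPT (increasing processing time): T3 T1 T2 T4 T5.
T3: 0→7, due 28, tardiness 0
T1: 7→15, due 23, tardiness 0
T2: 15→24, due 15, tardiness 9
T4: 24→35, due 26, tardiness 9
T5: 35→48, due 27, tardiness 21
Late tasks: 3.

3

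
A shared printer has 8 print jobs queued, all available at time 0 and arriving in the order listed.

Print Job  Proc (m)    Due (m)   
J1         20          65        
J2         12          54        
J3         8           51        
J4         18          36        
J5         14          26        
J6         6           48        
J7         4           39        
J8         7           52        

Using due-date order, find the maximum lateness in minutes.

24

EDD (increasing due date): J5 J4 J7 J6 J3 J8 J2 J1.
J5: 0→14, due 26, lateness -12
J4: 14→32, due 36, lateness -4
J7: 32→36, due 39, lateness -3
J6: 36→42, due 48, lateness -6
J3: 42→50, due 51, lateness -1
J8: 50→57, due 52, lateness 5
J2: 57→69, due 54, lateness 15
J1: 69→89, due 65, lateness 24
Maximum = 24.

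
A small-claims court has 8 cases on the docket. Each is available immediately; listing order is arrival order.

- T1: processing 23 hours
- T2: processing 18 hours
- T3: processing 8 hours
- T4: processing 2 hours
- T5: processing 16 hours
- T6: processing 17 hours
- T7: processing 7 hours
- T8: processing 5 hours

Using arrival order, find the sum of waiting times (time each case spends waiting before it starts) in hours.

406

FIFO (arrival order): T1 T2 T3 T4 T5 T6 T7 T8.
T1: waits 0, runs 0→23
T2: waits 23, runs 23→41
T3: waits 41, runs 41→49
T4: waits 49, runs 49→51
T5: waits 51, runs 51→67
T6: waits 67, runs 67→84
T7: waits 84, runs 84→91
T8: waits 91, runs 91→96
Sum = 0+23+41+49+51+67+84+91 = 406.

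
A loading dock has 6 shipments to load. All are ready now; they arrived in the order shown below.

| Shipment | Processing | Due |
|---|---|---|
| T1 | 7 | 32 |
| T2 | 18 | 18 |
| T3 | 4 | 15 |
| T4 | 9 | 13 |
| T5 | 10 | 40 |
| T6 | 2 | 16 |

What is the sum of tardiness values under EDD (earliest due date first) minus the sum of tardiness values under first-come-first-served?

-55

EDD (increasing due date): T4 T3 T6 T2 T1 T5.
T4: 0→9, due 13, tardiness 0
T3: 9→13, due 15, tardiness 0
T6: 13→15, due 16, tardiness 0
T2: 15→33, due 18, tardiness 15
T1: 33→40, due 32, tardiness 8
T5: 40→50, due 40, tardiness 10
Sum = 0+0+0+15+8+10 = 33.
FIFO (arrival order): T1 T2 T3 T4 T5 T6.
T1: 0→7, due 32, tardiness 0
T2: 7→25, due 18, tardiness 7
T3: 25→29, due 15, tardiness 14
T4: 29→38, due 13, tardiness 25
T5: 38→48, due 40, tardiness 8
T6: 48→50, due 16, tardiness 34
Sum = 0+7+14+25+8+34 = 88.
Difference = 33 − 88 = -55.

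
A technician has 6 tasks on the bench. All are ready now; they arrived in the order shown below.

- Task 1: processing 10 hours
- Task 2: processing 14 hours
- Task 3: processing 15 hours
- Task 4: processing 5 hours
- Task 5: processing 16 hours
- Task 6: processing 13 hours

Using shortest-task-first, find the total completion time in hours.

220

SPT (increasing processing time): Task 4 Task 1 Task 6 Task 2 Task 3 Task 5.
Task 4: 0→5
Task 1: 5→15
Task 6: 15→28
Task 2: 28→42
Task 3: 42→57
Task 5: 57→73
Sum = 5+15+28+42+57+73 = 220.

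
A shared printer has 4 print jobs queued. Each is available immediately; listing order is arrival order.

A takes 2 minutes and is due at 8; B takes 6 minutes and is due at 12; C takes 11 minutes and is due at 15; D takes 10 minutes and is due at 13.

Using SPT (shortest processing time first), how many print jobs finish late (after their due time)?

2

SPT (increasing processing time): A B D C.
A: 0→2, due 8, tardiness 0
B: 2→8, due 12, tardiness 0
D: 8→18, due 13, tardiness 5
C: 18→29, due 15, tardiness 14
Late print jobs: 2.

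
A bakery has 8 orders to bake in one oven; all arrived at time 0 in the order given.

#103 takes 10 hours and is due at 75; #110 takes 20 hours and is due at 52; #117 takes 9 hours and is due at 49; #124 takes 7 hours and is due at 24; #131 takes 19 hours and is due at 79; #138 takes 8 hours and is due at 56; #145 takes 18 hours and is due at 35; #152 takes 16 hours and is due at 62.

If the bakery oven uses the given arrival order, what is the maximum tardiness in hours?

56

FIFO (arrival order): #103 #110 #117 #124 #131 #138 #145 #152.
#103: 0→10, due 75, tardiness 0
#110: 10→30, due 52, tardiness 0
#117: 30→39, due 49, tardiness 0
#124: 39→46, due 24, tardiness 22
#131: 46→65, due 79, tardiness 0
#138: 65→73, due 56, tardiness 17
#145: 73→91, due 35, tardiness 56
#152: 91→107, due 62, tardiness 45
Maximum = 56.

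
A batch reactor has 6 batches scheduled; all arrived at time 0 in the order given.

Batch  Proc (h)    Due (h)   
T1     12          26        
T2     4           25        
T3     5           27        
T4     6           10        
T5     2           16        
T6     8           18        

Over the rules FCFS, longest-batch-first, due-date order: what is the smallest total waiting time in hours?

FIFO (arrival order): T1 T2 T3 T4 T5 T6.
T1: waits 0, runs 0→12
T2: waits 12, runs 12→16
T3: waits 16, runs 16→21
T4: waits 21, runs 21→27
T5: waits 27, runs 27→29
T6: waits 29, runs 29→37
Sum = 0+12+16+21+27+29 = 105.
LPT (decreasing processing time): T1 T6 T4 T3 T2 T5.
T1: waits 0, runs 0→12
T6: waits 12, runs 12→20
T4: waits 20, runs 20→26
T3: waits 26, runs 26→31
T2: waits 31, runs 31→35
T5: waits 35, runs 35→37
Sum = 0+12+20+26+31+35 = 124.
EDD (increasing due date): T4 T5 T6 T2 T1 T3.
T4: waits 0, runs 0→6
T5: waits 6, runs 6→8
T6: waits 8, runs 8→16
T2: waits 16, runs 16→20
T1: waits 20, runs 20→32
T3: waits 32, runs 32→37
Sum = 0+6+8+16+20+32 = 82.
FIFO 105, LPT 124, EDD 82 → minimum 82.

82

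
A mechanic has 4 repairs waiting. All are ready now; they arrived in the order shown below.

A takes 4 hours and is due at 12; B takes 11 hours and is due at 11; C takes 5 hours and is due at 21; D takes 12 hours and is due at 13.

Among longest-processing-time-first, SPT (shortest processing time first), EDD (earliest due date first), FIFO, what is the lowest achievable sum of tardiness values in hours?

23

LPT (decreasing processing time): D B C A.
D: 0→12, due 13, tardiness 0
B: 12→23, due 11, tardiness 12
C: 23→28, due 21, tardiness 7
A: 28→32, due 12, tardiness 20
Sum = 0+12+7+20 = 39.
SPT (increasing processing time): A C B D.
A: 0→4, due 12, tardiness 0
C: 4→9, due 21, tardiness 0
B: 9→20, due 11, tardiness 9
D: 20→32, due 13, tardiness 19
Sum = 0+0+9+19 = 28.
EDD (increasing due date): B A D C.
B: 0→11, due 11, tardiness 0
A: 11→15, due 12, tardiness 3
D: 15→27, due 13, tardiness 14
C: 27→32, due 21, tardiness 11
Sum = 0+3+14+11 = 28.
FIFO (arrival order): A B C D.
A: 0→4, due 12, tardiness 0
B: 4→15, due 11, tardiness 4
C: 15→20, due 21, tardiness 0
D: 20→32, due 13, tardiness 19
Sum = 0+4+0+19 = 23.
LPT 39, SPT 28, EDD 28, FIFO 23 → minimum 23.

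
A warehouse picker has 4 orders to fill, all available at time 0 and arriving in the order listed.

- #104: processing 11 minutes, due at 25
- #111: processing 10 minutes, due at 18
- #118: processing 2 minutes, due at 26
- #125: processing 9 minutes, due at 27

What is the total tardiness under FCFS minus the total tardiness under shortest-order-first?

-2

FIFO (arrival order): #104 #111 #118 #125.
#104: 0→11, due 25, tardiness 0
#111: 11→21, due 18, tardiness 3
#118: 21→23, due 26, tardiness 0
#125: 23→32, due 27, tardiness 5
Sum = 0+3+0+5 = 8.
SPT (increasing processing time): #118 #125 #111 #104.
#118: 0→2, due 26, tardiness 0
#125: 2→11, due 27, tardiness 0
#111: 11→21, due 18, tardiness 3
#104: 21→32, due 25, tardiness 7
Sum = 0+0+3+7 = 10.
Difference = 8 − 10 = -2.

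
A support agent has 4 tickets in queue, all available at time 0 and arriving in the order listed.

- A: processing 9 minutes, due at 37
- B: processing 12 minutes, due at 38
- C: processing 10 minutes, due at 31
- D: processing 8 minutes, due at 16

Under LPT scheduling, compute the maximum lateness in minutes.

23

LPT (decreasing processing time): B C A D.
B: 0→12, due 38, lateness -26
C: 12→22, due 31, lateness -9
A: 22→31, due 37, lateness -6
D: 31→39, due 16, lateness 23
Maximum = 23.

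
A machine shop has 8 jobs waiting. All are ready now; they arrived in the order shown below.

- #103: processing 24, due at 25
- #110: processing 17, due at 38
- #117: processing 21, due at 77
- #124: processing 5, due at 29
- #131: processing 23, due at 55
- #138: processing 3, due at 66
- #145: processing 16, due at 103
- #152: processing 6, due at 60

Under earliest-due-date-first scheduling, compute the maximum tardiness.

EDD (increasing due date): #103 #124 #110 #131 #152 #138 #117 #145.
#103: 0→24, due 25, tardiness 0
#124: 24→29, due 29, tardiness 0
#110: 29→46, due 38, tardiness 8
#131: 46→69, due 55, tardiness 14
#152: 69→75, due 60, tardiness 15
#138: 75→78, due 66, tardiness 12
#117: 78→99, due 77, tardiness 22
#145: 99→115, due 103, tardiness 12
Maximum = 22.

22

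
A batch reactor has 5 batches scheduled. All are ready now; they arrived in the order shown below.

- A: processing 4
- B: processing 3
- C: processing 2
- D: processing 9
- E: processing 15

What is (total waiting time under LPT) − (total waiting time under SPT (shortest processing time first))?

64

LPT (decreasing processing time): E D A B C.
E: waits 0, runs 0→15
D: waits 15, runs 15→24
A: waits 24, runs 24→28
B: waits 28, runs 28→31
C: waits 31, runs 31→33
Sum = 0+15+24+28+31 = 98.
SPT (increasing processing time): C B A D E.
C: waits 0, runs 0→2
B: waits 2, runs 2→5
A: waits 5, runs 5→9
D: waits 9, runs 9→18
E: waits 18, runs 18→33
Sum = 0+2+5+9+18 = 34.
Difference = 98 − 34 = 64.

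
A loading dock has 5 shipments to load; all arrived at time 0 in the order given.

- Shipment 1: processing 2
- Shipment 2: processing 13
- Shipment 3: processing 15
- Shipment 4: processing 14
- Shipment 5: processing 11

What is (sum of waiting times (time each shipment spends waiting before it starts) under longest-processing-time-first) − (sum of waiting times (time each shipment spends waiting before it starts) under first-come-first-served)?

48

LPT (decreasing processing time): Shipment 3 Shipment 4 Shipment 2 Shipment 5 Shipment 1.
Shipment 3: waits 0, runs 0→15
Shipment 4: waits 15, runs 15→29
Shipment 2: waits 29, runs 29→42
Shipment 5: waits 42, runs 42→53
Shipment 1: waits 53, runs 53→55
Sum = 0+15+29+42+53 = 139.
FIFO (arrival order): Shipment 1 Shipment 2 Shipment 3 Shipment 4 Shipment 5.
Shipment 1: waits 0, runs 0→2
Shipment 2: waits 2, runs 2→15
Shipment 3: waits 15, runs 15→30
Shipment 4: waits 30, runs 30→44
Shipment 5: waits 44, runs 44→55
Sum = 0+2+15+30+44 = 91.
Difference = 139 − 91 = 48.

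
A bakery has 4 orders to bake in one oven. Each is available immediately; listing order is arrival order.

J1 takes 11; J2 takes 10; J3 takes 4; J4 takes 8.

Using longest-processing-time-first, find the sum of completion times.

LPT (decreasing processing time): J1 J2 J4 J3.
J1: 0→11
J2: 11→21
J4: 21→29
J3: 29→33
Sum = 11+21+29+33 = 94.

94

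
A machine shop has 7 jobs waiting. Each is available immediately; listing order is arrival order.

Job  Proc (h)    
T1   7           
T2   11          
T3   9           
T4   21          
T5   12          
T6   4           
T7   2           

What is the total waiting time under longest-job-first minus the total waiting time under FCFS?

51

LPT (decreasing processing time): T4 T5 T2 T3 T1 T6 T7.
T4: waits 0, runs 0→21
T5: waits 21, runs 21→33
T2: waits 33, runs 33→44
T3: waits 44, runs 44→53
T1: waits 53, runs 53→60
T6: waits 60, runs 60→64
T7: waits 64, runs 64→66
Sum = 0+21+33+44+53+60+64 = 275.
FIFO (arrival order): T1 T2 T3 T4 T5 T6 T7.
T1: waits 0, runs 0→7
T2: waits 7, runs 7→18
T3: waits 18, runs 18→27
T4: waits 27, runs 27→48
T5: waits 48, runs 48→60
T6: waits 60, runs 60→64
T7: waits 64, runs 64→66
Sum = 0+7+18+27+48+60+64 = 224.
Difference = 275 − 224 = 51.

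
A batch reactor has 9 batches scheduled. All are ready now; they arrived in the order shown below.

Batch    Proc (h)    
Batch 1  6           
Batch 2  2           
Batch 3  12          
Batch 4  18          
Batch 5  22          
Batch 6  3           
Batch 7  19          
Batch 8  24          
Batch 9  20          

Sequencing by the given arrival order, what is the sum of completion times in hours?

509

FIFO (arrival order): Batch 1 Batch 2 Batch 3 Batch 4 Batch 5 Batch 6 Batch 7 Batch 8 Batch 9.
Batch 1: 0→6
Batch 2: 6→8
Batch 3: 8→20
Batch 4: 20→38
Batch 5: 38→60
Batch 6: 60→63
Batch 7: 63→82
Batch 8: 82→106
Batch 9: 106→126
Sum = 6+8+20+38+60+63+82+106+126 = 509.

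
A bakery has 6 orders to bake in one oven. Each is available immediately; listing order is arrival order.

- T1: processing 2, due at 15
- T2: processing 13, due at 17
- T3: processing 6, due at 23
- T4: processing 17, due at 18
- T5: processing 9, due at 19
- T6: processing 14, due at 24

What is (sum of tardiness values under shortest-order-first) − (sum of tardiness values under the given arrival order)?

SPT (increasing processing time): T1 T3 T5 T2 T6 T4.
T1: 0→2, due 15, tardiness 0
T3: 2→8, due 23, tardiness 0
T5: 8→17, due 19, tardiness 0
T2: 17→30, due 17, tardiness 13
T6: 30→44, due 24, tardiness 20
T4: 44→61, due 18, tardiness 43
Sum = 0+0+0+13+20+43 = 76.
FIFO (arrival order): T1 T2 T3 T4 T5 T6.
T1: 0→2, due 15, tardiness 0
T2: 2→15, due 17, tardiness 0
T3: 15→21, due 23, tardiness 0
T4: 21→38, due 18, tardiness 20
T5: 38→47, due 19, tardiness 28
T6: 47→61, due 24, tardiness 37
Sum = 0+0+0+20+28+37 = 85.
Difference = 76 − 85 = -9.

-9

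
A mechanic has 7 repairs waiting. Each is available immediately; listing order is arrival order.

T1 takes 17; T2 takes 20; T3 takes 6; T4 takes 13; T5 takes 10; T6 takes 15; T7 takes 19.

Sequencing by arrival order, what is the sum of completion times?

400

FIFO (arrival order): T1 T2 T3 T4 T5 T6 T7.
T1: 0→17
T2: 17→37
T3: 37→43
T4: 43→56
T5: 56→66
T6: 66→81
T7: 81→100
Sum = 17+37+43+56+66+81+100 = 400.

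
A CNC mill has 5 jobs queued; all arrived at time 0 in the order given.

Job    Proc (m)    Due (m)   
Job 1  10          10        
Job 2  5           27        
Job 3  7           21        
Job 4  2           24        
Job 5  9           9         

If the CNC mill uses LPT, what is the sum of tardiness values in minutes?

28

LPT (decreasing processing time): Job 1 Job 5 Job 3 Job 2 Job 4.
Job 1: 0→10, due 10, tardiness 0
Job 5: 10→19, due 9, tardiness 10
Job 3: 19→26, due 21, tardiness 5
Job 2: 26→31, due 27, tardiness 4
Job 4: 31→33, due 24, tardiness 9
Sum = 0+10+5+4+9 = 28.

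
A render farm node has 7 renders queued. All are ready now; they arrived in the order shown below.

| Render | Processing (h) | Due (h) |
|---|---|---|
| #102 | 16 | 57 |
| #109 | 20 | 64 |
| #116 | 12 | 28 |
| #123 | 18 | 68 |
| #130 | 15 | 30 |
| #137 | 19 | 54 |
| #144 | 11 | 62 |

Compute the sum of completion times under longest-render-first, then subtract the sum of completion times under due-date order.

LPT (decreasing processing time): #109 #137 #123 #102 #130 #116 #144.
#109: 0→20
#137: 20→39
#123: 39→57
#102: 57→73
#130: 73→88
#116: 88→100
#144: 100→111
Sum = 20+39+57+73+88+100+111 = 488.
EDD (increasing due date): #116 #130 #137 #102 #144 #109 #123.
#116: 0→12
#130: 12→27
#137: 27→46
#102: 46→62
#144: 62→73
#109: 73→93
#123: 93→111
Sum = 12+27+46+62+73+93+111 = 424.
Difference = 488 − 424 = 64.

64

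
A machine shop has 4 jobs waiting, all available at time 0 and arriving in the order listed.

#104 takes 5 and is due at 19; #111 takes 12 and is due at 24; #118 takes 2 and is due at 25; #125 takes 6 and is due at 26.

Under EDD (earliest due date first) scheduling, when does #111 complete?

17

EDD (increasing due date): #104 #111 #118 #125.
#104: 0→5
#111: 5→17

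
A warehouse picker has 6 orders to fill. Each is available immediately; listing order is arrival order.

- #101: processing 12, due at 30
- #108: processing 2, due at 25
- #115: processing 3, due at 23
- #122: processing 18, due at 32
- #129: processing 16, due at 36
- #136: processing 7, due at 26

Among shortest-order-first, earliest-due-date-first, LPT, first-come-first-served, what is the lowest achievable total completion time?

SPT (increasing processing time): #108 #115 #136 #101 #129 #122.
#108: 0→2
#115: 2→5
#136: 5→12
#101: 12→24
#129: 24→40
#122: 40→58
Sum = 2+5+12+24+40+58 = 141.
EDD (increasing due date): #115 #108 #136 #101 #122 #129.
#115: 0→3
#108: 3→5
#136: 5→12
#101: 12→24
#122: 24→42
#129: 42→58
Sum = 3+5+12+24+42+58 = 144.
LPT (decreasing processing time): #122 #129 #101 #136 #115 #108.
#122: 0→18
#129: 18→34
#101: 34→46
#136: 46→53
#115: 53→56
#108: 56→58
Sum = 18+34+46+53+56+58 = 265.
FIFO (arrival order): #101 #108 #115 #122 #129 #136.
#101: 0→12
#108: 12→14
#115: 14→17
#122: 17→35
#129: 35→51
#136: 51→58
Sum = 12+14+17+35+51+58 = 187.
SPT 141, EDD 144, LPT 265, FIFO 187 → minimum 141.

141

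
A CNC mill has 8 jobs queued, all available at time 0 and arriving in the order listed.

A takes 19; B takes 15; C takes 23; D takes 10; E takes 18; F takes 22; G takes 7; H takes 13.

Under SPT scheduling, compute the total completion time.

475

SPT (increasing processing time): G D H B E A F C.
G: 0→7
D: 7→17
H: 17→30
B: 30→45
E: 45→63
A: 63→82
F: 82→104
C: 104→127
Sum = 7+17+30+45+63+82+104+127 = 475.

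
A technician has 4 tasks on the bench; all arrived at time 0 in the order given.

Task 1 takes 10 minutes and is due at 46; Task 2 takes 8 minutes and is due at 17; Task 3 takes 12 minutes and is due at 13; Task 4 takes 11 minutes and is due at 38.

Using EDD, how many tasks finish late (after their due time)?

1

EDD (increasing due date): Task 3 Task 2 Task 4 Task 1.
Task 3: 0→12, due 13, tardiness 0
Task 2: 12→20, due 17, tardiness 3
Task 4: 20→31, due 38, tardiness 0
Task 1: 31→41, due 46, tardiness 0
Late tasks: 1.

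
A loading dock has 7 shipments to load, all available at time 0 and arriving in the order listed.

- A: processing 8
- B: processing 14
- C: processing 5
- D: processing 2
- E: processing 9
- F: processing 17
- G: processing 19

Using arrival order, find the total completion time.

253

FIFO (arrival order): A B C D E F G.
A: 0→8
B: 8→22
C: 22→27
D: 27→29
E: 29→38
F: 38→55
G: 55→74
Sum = 8+22+27+29+38+55+74 = 253.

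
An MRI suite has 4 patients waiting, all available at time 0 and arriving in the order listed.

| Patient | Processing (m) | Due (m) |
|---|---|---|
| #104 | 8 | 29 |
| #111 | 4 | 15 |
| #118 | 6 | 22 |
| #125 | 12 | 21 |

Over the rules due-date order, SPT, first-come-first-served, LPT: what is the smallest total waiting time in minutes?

32

EDD (increasing due date): #111 #125 #118 #104.
#111: waits 0, runs 0→4
#125: waits 4, runs 4→16
#118: waits 16, runs 16→22
#104: waits 22, runs 22→30
Sum = 0+4+16+22 = 42.
SPT (increasing processing time): #111 #118 #104 #125.
#111: waits 0, runs 0→4
#118: waits 4, runs 4→10
#104: waits 10, runs 10→18
#125: waits 18, runs 18→30
Sum = 0+4+10+18 = 32.
FIFO (arrival order): #104 #111 #118 #125.
#104: waits 0, runs 0→8
#111: waits 8, runs 8→12
#118: waits 12, runs 12→18
#125: waits 18, runs 18→30
Sum = 0+8+12+18 = 38.
LPT (decreasing processing time): #125 #104 #118 #111.
#125: waits 0, runs 0→12
#104: waits 12, runs 12→20
#118: waits 20, runs 20→26
#111: waits 26, runs 26→30
Sum = 0+12+20+26 = 58.
EDD 42, SPT 32, FIFO 38, LPT 58 → minimum 32.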